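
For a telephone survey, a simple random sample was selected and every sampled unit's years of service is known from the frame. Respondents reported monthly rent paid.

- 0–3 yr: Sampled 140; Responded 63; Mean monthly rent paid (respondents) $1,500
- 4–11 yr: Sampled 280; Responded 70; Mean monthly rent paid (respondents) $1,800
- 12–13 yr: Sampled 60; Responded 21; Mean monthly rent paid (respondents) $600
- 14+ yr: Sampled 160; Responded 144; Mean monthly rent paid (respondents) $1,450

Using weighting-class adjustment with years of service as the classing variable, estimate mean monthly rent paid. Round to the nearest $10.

$1,530

Class response rates: 0–3 yr 63/140 = 45%, 4–11 yr 70/280 = 25%, 12–13 yr 21/60 = 35%, 14+ yr 144/160 = 90%.
Each respondent's weight = sampled/responded in their class; summing within a class gives n_sampled, so:
  0–3 yr: 140 × 1500 = 210,000
  4–11 yr: 280 × 1800 = 504,000
  12–13 yr: 60 × 600 = 36,000
  14+ yr: 160 × 1450 = 232,000
Adjusted estimate = 982,000 / 640 = 1534.38 → $1,530.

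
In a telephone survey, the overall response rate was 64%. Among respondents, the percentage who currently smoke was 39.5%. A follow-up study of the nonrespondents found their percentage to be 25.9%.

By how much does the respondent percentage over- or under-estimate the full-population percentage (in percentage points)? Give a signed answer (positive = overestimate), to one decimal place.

Nonresponse fraction = 1 − 0.64 = 0.36.
Bias = (nonresponse fraction) × (respondent percentage − nonrespondent percentage)
     = 0.36 × (39.5 − 25.9) = 0.36 × 13.6 = 4.896.

+4.9 percentage points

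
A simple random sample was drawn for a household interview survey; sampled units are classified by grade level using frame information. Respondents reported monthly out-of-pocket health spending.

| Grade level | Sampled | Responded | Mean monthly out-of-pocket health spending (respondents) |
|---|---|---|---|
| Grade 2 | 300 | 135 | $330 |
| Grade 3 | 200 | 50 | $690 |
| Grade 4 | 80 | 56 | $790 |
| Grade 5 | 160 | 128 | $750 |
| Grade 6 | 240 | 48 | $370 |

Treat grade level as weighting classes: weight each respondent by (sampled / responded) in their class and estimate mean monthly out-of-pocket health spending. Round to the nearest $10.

$520

Response rates by class: Grade 2 135/300 = 45%, Grade 3 50/200 = 25%, Grade 4 56/80 = 70%, Grade 5 128/160 = 80%, Grade 6 48/240 = 20%.
Inverse-response-rate weighting restores each class to its sampled count, so class totals weight by n_sampled:
  Grade 2: 300 × 330 = 99,000
  Grade 3: 200 × 690 = 138,000
  Grade 4: 80 × 790 = 63,200
  Grade 5: 160 × 750 = 120,000
  Grade 6: 240 × 370 = 88,800
Adjusted estimate = 509,000 / 980 = 519.388 → $520.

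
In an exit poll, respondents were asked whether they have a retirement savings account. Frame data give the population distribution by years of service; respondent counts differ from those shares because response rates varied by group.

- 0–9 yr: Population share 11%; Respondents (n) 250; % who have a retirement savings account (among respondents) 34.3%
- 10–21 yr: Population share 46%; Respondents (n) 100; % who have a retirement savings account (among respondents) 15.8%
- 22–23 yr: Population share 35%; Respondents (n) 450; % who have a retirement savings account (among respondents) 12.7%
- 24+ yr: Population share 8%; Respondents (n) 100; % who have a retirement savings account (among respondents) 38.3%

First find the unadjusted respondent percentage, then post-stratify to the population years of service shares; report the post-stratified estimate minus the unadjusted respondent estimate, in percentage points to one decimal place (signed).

-3.3 percentage points

Without adjustment, the pooled respondent share is:
  (250/900)×34.3 + (100/900)×15.8 + (450/900)×12.7 + (100/900)×38.3 = 21.8889%
Post-stratified estimate weights by population shares:
  0.11×34.3 + 0.46×15.8 + 0.35×12.7 + 0.08×38.3 = 18.55%
Difference = 18.55 − 21.8889 = -3.3389 pp.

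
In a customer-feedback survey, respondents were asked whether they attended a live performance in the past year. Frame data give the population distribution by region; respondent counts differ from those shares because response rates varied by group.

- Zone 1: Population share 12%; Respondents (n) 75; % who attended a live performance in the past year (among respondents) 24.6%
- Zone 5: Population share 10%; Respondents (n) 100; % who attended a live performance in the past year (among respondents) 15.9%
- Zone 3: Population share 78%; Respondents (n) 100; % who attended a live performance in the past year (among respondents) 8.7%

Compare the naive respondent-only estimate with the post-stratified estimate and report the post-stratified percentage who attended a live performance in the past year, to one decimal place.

11.3%

Naive respondent-only estimate (weights = respondent counts):
  (75/275)×24.6 + (100/275)×15.9 + (100/275)×8.7 = 15.6545%
Post-stratifying to population shares instead:
  0.12×24.6 + 0.1×15.9 + 0.78×8.7 = 11.328%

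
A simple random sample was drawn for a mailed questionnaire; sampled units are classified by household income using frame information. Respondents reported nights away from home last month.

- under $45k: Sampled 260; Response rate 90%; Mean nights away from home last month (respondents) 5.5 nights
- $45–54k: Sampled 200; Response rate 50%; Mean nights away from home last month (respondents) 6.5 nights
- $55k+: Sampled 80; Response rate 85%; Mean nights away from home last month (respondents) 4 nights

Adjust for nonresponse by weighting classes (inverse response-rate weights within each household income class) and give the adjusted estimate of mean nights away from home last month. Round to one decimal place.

Inverse-response-rate weighting restores each class to its sampled count, so class totals weight by n_sampled:
  under $45k: 260 × 5.5 = 1430
  $45–54k: 200 × 6.5 = 1300
  $55k+: 80 × 4 = 320
Adjusted estimate = 3050 / 540 = 5.64815 → 5.6.

5.6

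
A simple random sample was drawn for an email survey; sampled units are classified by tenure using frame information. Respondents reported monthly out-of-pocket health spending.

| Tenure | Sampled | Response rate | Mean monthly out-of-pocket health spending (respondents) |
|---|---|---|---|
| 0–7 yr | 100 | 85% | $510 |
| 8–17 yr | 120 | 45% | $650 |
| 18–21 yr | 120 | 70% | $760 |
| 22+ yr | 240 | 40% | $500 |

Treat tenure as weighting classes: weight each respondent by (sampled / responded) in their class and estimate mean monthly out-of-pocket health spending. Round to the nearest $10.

Inverse-response-rate weighting restores each class to its sampled count, so class totals weight by n_sampled:
  0–7 yr: 100 × 510 = 51,000
  8–17 yr: 120 × 650 = 78,000
  18–21 yr: 120 × 760 = 91,200
  22+ yr: 240 × 500 = 120,000
Adjusted estimate = 340,200 / 580 = 586.552 → $590.

$590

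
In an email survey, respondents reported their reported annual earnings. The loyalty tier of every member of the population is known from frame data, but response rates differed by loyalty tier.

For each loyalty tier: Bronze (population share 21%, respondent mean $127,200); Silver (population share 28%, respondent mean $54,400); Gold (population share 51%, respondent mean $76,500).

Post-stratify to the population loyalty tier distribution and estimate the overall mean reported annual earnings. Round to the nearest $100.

$81,000

Post-stratification weights by population share, not respondent share:
  Bronze: 0.21 × 127,200 = 26,712
  Silver: 0.28 × 54,400 = 15,232
  Gold: 0.51 × 76,500 = 39,015
Post-stratified estimate = 80,959 → $81,000.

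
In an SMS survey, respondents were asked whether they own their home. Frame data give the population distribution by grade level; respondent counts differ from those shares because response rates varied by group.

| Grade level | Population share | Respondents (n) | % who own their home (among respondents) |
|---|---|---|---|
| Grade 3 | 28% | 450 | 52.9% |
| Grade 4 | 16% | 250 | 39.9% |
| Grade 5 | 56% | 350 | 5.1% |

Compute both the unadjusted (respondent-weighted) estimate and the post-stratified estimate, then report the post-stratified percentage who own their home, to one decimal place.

Without adjustment, the pooled respondent share is:
  (450/1050)×52.9 + (250/1050)×39.9 + (350/1050)×5.1 = 33.8714%
Post-stratifying to population shares instead:
  0.28×52.9 + 0.16×39.9 + 0.56×5.1 = 24.052%

24.1%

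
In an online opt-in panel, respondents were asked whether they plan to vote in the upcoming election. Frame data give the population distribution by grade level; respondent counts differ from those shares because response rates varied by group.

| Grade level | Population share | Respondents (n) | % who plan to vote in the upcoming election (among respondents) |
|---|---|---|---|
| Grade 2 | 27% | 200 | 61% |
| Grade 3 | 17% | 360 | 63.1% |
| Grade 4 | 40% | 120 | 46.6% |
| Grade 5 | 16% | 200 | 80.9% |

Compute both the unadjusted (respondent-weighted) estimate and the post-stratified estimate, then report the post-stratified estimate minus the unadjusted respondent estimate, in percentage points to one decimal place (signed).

Unadjusted (pooled respondent) estimate weights by respondent counts:
  (200/880)×61 + (360/880)×63.1 + (120/880)×46.6 + (200/880)×80.9 = 64.4182%
Post-stratified estimate weights by population shares:
  0.27×61 + 0.17×63.1 + 0.4×46.6 + 0.16×80.9 = 58.781%
Difference = 58.781 − 64.4182 = -5.6372 pp.

-5.6 percentage points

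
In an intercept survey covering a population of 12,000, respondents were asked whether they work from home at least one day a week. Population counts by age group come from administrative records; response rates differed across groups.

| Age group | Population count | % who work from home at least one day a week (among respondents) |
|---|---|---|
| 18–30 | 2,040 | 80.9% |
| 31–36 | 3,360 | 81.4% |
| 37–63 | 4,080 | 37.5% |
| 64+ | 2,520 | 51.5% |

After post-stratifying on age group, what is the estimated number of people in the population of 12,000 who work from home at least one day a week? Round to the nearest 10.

Apply each group's respondent rate to its population count:
  18–30: 2,040 × 80.9% = 1650.36
  31–36: 3,360 × 81.4% = 2735.04
  37–63: 4,080 × 37.5% = 1530
  64+: 2,520 × 51.5% = 1297.8
Estimated total = 7213.2 → 7,210.

7,210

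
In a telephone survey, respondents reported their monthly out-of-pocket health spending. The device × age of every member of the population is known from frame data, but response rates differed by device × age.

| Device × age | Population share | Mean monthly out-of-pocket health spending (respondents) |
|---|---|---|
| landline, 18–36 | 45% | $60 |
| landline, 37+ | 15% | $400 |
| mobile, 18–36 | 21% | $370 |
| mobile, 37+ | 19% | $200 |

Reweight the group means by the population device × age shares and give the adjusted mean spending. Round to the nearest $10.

Post-stratification weights by population share, not respondent share:
  landline, 18–36: 0.45 × 60 = 27
  landline, 37+: 0.15 × 400 = 60
  mobile, 18–36: 0.21 × 370 = 77.7
  mobile, 37+: 0.19 × 200 = 38
Post-stratified estimate = 202.7 → $200.

$200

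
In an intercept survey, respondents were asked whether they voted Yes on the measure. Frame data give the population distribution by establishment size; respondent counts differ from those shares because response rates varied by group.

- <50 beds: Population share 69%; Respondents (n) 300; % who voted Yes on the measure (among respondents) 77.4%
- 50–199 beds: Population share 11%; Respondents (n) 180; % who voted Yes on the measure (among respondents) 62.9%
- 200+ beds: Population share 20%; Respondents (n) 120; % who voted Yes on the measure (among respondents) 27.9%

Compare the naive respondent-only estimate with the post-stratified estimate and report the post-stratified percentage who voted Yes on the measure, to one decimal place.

Without adjustment, the pooled respondent share is:
  (300/600)×77.4 + (180/600)×62.9 + (120/600)×27.9 = 63.15%
Post-stratifying to population shares instead:
  0.69×77.4 + 0.11×62.9 + 0.2×27.9 = 65.905%

65.9%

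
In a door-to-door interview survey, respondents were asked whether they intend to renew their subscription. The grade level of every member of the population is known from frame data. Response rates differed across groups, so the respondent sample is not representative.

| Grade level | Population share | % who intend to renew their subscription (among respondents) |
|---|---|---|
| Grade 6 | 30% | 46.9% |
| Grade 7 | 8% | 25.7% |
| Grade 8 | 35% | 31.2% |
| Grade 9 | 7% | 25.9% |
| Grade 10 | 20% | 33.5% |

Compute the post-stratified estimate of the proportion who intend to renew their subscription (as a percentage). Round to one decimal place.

35.6%

Each cell contributes population-share × respondent value:
  Grade 6: 0.3 × 46.9 = 14.07
  Grade 7: 0.08 × 25.7 = 2.056
  Grade 8: 0.35 × 31.2 = 10.92
  Grade 9: 0.07 × 25.9 = 1.813
  Grade 10: 0.2 × 33.5 = 6.7
Post-stratified estimate = 35.559 → 35.6%.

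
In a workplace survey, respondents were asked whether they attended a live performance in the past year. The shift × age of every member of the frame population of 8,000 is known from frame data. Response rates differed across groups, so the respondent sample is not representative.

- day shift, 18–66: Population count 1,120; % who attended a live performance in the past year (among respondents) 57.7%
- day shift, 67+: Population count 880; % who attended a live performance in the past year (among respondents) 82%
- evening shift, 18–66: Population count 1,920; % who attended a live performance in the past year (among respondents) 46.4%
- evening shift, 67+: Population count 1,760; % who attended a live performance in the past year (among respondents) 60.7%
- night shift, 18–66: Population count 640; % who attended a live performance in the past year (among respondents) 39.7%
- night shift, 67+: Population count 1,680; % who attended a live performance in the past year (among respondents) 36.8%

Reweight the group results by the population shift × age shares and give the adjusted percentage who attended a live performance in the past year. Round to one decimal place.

52.5%

Reweight to the known shift × age distribution:
  day shift, 18–66: (1,120/8,000) × 57.7 = 8.078
  day shift, 67+: (880/8,000) × 82 = 9.02
  evening shift, 18–66: (1,920/8,000) × 46.4 = 11.136
  evening shift, 67+: (1,760/8,000) × 60.7 = 13.354
  night shift, 18–66: (640/8,000) × 39.7 = 3.176
  night shift, 67+: (1,680/8,000) × 36.8 = 7.728
Post-stratified estimate = 52.492 → 52.5%.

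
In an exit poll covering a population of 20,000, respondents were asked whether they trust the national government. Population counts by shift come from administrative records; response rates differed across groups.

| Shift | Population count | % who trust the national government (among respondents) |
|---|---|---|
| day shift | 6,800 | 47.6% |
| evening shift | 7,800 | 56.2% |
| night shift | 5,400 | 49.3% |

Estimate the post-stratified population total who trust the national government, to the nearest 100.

Apply each group's respondent rate to its population count:
  day shift: 6,800 × 47.6% = 3236.8
  evening shift: 7,800 × 56.2% = 4383.6
  night shift: 5,400 × 49.3% = 2662.2
Estimated total = 10282.6 → 10,300.

10,300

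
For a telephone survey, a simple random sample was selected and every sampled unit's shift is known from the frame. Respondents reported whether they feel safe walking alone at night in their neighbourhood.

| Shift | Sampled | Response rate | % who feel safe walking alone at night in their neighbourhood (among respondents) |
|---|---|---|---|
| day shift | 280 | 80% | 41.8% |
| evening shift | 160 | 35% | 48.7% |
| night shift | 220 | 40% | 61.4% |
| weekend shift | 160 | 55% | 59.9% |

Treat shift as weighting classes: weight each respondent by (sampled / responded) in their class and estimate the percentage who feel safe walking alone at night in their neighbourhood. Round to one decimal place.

Inverse-response-rate weighting restores each class to its sampled count, so class totals weight by n_sampled:
  day shift: 280 × 41.8 = 11,704
  evening shift: 160 × 48.7 = 7792
  night shift: 220 × 61.4 = 13,508
  weekend shift: 160 × 59.9 = 9584
Adjusted estimate = 42,588 / 820 = 51.9366 → 51.9%.

51.9%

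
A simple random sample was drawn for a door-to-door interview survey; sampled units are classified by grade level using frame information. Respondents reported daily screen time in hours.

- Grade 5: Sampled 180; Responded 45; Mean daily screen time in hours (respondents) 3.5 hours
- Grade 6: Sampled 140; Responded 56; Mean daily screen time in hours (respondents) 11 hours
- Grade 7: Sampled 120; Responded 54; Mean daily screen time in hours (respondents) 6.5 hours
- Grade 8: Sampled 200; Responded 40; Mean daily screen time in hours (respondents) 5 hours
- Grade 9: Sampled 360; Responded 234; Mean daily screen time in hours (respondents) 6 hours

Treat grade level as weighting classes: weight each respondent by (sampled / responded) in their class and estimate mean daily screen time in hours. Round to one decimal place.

Class response rates: Grade 5 45/180 = 25%, Grade 6 56/140 = 40%, Grade 7 54/120 = 45%, Grade 8 40/200 = 20%, Grade 9 234/360 = 65%.
Inverse-response-rate weighting restores each class to its sampled count, so class totals weight by n_sampled:
  Grade 5: 180 × 3.5 = 630
  Grade 6: 140 × 11 = 1540
  Grade 7: 120 × 6.5 = 780
  Grade 8: 200 × 5 = 1000
  Grade 9: 360 × 6 = 2160
Adjusted estimate = 6110 / 1,000 = 6.11 → 6.1.

6.1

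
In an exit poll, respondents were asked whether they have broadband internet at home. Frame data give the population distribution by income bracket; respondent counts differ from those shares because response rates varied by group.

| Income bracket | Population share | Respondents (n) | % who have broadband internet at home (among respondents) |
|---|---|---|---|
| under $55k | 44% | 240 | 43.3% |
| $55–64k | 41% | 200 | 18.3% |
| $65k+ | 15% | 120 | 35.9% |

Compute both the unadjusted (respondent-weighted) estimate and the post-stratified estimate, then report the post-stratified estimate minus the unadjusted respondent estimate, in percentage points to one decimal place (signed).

-0.8 percentage points

Without adjustment, the pooled respondent share is:
  (240/560)×43.3 + (200/560)×18.3 + (120/560)×35.9 = 32.7857%
Post-stratifying to population shares instead:
  0.44×43.3 + 0.41×18.3 + 0.15×35.9 = 31.94%
Difference = 31.94 − 32.7857 = -0.8457 pp.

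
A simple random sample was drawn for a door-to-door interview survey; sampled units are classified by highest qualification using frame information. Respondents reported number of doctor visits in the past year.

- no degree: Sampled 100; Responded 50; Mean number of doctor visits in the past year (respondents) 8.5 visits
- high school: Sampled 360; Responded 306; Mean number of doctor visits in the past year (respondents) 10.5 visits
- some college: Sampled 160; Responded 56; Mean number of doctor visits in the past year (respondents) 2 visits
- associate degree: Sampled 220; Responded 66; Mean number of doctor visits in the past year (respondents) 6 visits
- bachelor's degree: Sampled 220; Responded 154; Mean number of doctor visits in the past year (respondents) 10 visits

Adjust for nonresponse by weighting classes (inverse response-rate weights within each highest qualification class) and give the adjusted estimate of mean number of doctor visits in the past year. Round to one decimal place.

8.0

Class response rates: no degree 50/100 = 50%, high school 306/360 = 85%, some college 56/160 = 35%, associate degree 66/220 = 30%, bachelor's degree 154/220 = 70%.
Weighting each respondent by the inverse class response rate inflates each class back to its sampled size, so the class weight is n_sampled:
  no degree: 100 × 8.5 = 850
  high school: 360 × 10.5 = 3780
  some college: 160 × 2 = 320
  associate degree: 220 × 6 = 1320
  bachelor's degree: 220 × 10 = 2200
Adjusted estimate = 8470 / 1,060 = 7.99057 → 8.0.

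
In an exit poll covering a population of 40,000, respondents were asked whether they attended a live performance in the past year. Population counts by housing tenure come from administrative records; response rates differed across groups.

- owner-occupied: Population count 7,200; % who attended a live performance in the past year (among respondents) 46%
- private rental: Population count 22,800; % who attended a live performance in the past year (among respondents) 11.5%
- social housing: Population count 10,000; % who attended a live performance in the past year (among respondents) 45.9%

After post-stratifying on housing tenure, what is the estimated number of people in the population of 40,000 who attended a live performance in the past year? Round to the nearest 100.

10,500

Each cell contributes its population count × the respondent rate:
  owner-occupied: 7,200 × 46% = 3312
  private rental: 22,800 × 11.5% = 2622
  social housing: 10,000 × 45.9% = 4590
Estimated total = 10,524 → 10,500.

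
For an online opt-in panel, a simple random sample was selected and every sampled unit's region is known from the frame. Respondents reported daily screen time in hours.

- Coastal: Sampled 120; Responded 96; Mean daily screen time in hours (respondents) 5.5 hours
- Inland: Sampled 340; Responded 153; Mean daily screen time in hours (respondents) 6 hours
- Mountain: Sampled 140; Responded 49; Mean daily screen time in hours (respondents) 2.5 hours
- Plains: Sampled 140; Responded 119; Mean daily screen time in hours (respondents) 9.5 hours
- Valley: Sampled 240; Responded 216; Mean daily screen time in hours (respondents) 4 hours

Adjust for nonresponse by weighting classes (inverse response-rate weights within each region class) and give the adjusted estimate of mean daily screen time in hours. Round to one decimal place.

5.4

Class response rates: Coastal 96/120 = 80%, Inland 153/340 = 45%, Mountain 49/140 = 35%, Plains 119/140 = 85%, Valley 216/240 = 90%.
With weight = n_sampled/n_responded per class, the weighted class total is n_sampled:
  Coastal: 120 × 5.5 = 660
  Inland: 340 × 6 = 2040
  Mountain: 140 × 2.5 = 350
  Plains: 140 × 9.5 = 1330
  Valley: 240 × 4 = 960
Adjusted estimate = 5340 / 980 = 5.44898 → 5.4.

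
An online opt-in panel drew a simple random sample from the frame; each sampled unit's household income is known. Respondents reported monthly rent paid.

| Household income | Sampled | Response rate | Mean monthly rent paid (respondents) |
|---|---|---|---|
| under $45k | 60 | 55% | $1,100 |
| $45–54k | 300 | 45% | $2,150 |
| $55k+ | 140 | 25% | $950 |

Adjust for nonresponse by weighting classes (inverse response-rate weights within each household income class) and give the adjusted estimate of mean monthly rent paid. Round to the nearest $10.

$1,690

With weight = n_sampled/n_responded per class, the weighted class total is n_sampled:
  under $45k: 60 × 1100 = 66,000
  $45–54k: 300 × 2150 = 645,000
  $55k+: 140 × 950 = 133,000
Adjusted estimate = 844,000 / 500 = 1688 → $1,690.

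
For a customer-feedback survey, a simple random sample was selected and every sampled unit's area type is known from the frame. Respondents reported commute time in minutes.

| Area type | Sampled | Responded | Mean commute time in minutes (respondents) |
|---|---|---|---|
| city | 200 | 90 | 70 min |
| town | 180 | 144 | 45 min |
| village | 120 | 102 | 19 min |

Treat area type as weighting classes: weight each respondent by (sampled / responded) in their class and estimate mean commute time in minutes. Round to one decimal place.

48.8

Response rates by class: city 90/200 = 45%, town 144/180 = 80%, village 102/120 = 85%.
Weighting each respondent by the inverse class response rate inflates each class back to its sampled size, so the class weight is n_sampled:
  city: 200 × 70 = 14,000
  town: 180 × 45 = 8100
  village: 120 × 19 = 2280
Adjusted estimate = 24,380 / 500 = 48.76 → 48.8.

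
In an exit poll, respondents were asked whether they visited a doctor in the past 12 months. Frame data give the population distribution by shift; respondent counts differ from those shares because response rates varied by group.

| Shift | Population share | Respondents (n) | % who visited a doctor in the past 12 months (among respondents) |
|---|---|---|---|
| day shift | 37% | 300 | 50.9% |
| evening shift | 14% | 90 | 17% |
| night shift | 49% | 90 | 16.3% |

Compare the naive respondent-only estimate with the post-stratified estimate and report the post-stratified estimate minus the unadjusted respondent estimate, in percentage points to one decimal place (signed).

-8.9 percentage points

Naive respondent-only estimate (weights = respondent counts):
  (300/480)×50.9 + (90/480)×17 + (90/480)×16.3 = 38.0562%
Post-stratified estimate weights by population shares:
  0.37×50.9 + 0.14×17 + 0.49×16.3 = 29.2%
Difference = 29.2 − 38.0562 = -8.8562 pp.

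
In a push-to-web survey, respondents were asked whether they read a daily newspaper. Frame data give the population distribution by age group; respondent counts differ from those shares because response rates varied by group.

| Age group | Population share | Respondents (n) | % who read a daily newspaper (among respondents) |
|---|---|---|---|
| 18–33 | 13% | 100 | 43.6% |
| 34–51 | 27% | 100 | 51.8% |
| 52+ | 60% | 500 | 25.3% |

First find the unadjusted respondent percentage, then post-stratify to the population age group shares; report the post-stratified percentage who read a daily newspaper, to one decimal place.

Without adjustment, the pooled respondent share is:
  (100/700)×43.6 + (100/700)×51.8 + (500/700)×25.3 = 31.7%
Post-stratifying to population shares instead:
  0.13×43.6 + 0.27×51.8 + 0.6×25.3 = 34.834%

34.8%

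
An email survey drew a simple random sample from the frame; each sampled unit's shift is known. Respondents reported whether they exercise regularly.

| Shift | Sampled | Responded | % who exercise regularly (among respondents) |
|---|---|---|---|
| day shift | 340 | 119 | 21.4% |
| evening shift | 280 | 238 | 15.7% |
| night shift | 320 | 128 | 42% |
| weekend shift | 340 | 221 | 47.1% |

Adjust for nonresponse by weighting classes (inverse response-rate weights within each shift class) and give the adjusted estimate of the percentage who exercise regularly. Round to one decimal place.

Response rates by class: day shift 119/340 = 35%, evening shift 238/280 = 85%, night shift 128/320 = 40%, weekend shift 221/340 = 65%.
Each respondent's weight = sampled/responded in their class; summing within a class gives n_sampled, so:
  day shift: 340 × 21.4 = 7276
  evening shift: 280 × 15.7 = 4396
  night shift: 320 × 42 = 13,440
  weekend shift: 340 × 47.1 = 16,014
Adjusted estimate = 41,126 / 1,280 = 32.1297 → 32.1%.

32.1%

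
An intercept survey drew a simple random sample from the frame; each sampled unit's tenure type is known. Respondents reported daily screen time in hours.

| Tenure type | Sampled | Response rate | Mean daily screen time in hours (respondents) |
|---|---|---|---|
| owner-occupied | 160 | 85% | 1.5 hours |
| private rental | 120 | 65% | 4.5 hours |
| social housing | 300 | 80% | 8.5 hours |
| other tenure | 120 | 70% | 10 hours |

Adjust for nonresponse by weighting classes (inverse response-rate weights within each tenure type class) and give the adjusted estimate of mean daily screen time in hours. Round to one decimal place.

6.5

Each respondent's weight = sampled/responded in their class; summing within a class gives n_sampled, so:
  owner-occupied: 160 × 1.5 = 240
  private rental: 120 × 4.5 = 540
  social housing: 300 × 8.5 = 2550
  other tenure: 120 × 10 = 1200
Adjusted estimate = 4530 / 700 = 6.47143 → 6.5.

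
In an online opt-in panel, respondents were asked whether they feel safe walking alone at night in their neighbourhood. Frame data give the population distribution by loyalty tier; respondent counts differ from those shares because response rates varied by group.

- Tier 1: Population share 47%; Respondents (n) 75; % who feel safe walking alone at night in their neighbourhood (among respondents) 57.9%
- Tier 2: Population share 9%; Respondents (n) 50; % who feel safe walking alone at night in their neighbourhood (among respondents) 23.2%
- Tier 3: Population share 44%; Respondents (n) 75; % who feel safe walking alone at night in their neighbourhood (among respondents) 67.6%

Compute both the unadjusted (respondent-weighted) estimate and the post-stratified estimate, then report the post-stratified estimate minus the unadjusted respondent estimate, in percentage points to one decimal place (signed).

+6.2 percentage points

Unadjusted (pooled respondent) estimate weights by respondent counts:
  (75/200)×57.9 + (50/200)×23.2 + (75/200)×67.6 = 52.8625%
Post-stratified estimate weights by population shares:
  0.47×57.9 + 0.09×23.2 + 0.44×67.6 = 59.045%
Difference = 59.045 − 52.8625 = 6.1825 pp.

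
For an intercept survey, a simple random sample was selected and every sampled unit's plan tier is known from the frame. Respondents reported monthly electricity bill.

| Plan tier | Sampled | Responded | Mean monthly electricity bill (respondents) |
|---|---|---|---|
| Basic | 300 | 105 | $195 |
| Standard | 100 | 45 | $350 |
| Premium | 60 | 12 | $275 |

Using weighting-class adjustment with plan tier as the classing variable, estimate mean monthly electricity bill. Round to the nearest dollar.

$239

Response rates by class: Basic 105/300 = 35%, Standard 45/100 = 45%, Premium 12/60 = 20%.
Inverse-response-rate weighting restores each class to its sampled count, so class totals weight by n_sampled:
  Basic: 300 × 195 = 58,500
  Standard: 100 × 350 = 35,000
  Premium: 60 × 275 = 16,500
Adjusted estimate = 110,000 / 460 = 239.13 → $239.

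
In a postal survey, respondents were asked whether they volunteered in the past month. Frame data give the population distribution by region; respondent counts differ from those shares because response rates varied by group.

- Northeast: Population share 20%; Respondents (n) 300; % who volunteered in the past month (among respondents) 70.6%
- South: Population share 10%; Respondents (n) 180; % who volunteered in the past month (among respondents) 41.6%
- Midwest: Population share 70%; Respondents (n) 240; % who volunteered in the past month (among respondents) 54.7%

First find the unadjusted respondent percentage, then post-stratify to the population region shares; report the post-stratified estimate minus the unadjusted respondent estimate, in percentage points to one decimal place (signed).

Naive respondent-only estimate (weights = respondent counts):
  (300/720)×70.6 + (180/720)×41.6 + (240/720)×54.7 = 58.05%
Reweighting by population region shares:
  0.2×70.6 + 0.1×41.6 + 0.7×54.7 = 56.57%
Difference = 56.57 − 58.05 = -1.48 pp.

-1.5 percentage points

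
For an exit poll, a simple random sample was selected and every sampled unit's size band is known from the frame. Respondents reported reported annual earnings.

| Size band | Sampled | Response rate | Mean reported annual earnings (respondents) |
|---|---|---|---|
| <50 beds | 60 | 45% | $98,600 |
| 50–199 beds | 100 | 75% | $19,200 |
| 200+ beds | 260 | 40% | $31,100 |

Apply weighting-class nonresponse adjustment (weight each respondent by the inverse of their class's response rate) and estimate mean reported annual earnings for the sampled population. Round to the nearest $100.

Weighting each respondent by the inverse class response rate inflates each class back to its sampled size, so the class weight is n_sampled:
  <50 beds: 60 × 98,600 = 5,916,000
  50–199 beds: 100 × 19,200 = 1,920,000
  200+ beds: 260 × 31,100 = 8,086,000
Adjusted estimate = 15,922,000 / 420 = 37909.5 → $37,900.

$37,900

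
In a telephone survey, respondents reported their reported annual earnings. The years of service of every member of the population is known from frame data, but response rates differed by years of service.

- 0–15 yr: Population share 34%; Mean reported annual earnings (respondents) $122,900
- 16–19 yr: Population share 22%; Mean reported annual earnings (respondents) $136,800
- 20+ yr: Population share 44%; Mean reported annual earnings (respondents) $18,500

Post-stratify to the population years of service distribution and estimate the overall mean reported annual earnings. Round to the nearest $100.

$80,000

Post-stratification weights by population share, not respondent share:
  0–15 yr: 0.34 × 122,900 = 41,786
  16–19 yr: 0.22 × 136,800 = 30,096
  20+ yr: 0.44 × 18,500 = 8140
Post-stratified estimate = 80,022 → $80,000.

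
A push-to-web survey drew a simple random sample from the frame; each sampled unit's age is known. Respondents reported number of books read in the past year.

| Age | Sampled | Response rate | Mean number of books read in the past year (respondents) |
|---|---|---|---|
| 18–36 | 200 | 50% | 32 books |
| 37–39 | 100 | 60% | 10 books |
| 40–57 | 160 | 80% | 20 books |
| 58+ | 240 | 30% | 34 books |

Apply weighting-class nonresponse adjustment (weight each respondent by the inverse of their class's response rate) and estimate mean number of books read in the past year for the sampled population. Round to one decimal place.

26.8

Each respondent's weight = sampled/responded in their class; summing within a class gives n_sampled, so:
  18–36: 200 × 32 = 6400
  37–39: 100 × 10 = 1000
  40–57: 160 × 20 = 3200
  58+: 240 × 34 = 8160
Adjusted estimate = 18,760 / 700 = 26.8 → 26.8.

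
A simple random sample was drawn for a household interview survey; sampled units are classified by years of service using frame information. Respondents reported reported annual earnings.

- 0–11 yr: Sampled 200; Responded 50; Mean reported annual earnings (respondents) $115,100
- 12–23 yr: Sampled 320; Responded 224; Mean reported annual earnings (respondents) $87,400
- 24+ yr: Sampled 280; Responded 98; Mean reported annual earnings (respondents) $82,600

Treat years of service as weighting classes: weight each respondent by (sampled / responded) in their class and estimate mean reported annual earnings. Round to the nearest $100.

$92,600

Class response rates: 0–11 yr 50/200 = 25%, 12–23 yr 224/320 = 70%, 24+ yr 98/280 = 35%.
With weight = n_sampled/n_responded per class, the weighted class total is n_sampled:
  0–11 yr: 200 × 115,100 = 23,020,000
  12–23 yr: 320 × 87,400 = 27,968,000
  24+ yr: 280 × 82,600 = 23,128,000
Adjusted estimate = 74,116,000 / 800 = 92,645 → $92,600.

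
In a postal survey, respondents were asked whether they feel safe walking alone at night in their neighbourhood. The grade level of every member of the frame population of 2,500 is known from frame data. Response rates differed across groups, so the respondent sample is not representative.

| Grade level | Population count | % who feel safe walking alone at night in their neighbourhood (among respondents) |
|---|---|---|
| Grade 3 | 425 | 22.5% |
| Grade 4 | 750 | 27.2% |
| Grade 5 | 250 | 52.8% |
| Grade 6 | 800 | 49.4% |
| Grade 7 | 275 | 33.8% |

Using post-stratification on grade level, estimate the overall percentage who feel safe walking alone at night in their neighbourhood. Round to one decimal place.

Post-stratification weights by population share, not respondent share:
  Grade 3: (425/2,500) × 22.5 = 3.825
  Grade 4: (750/2,500) × 27.2 = 8.16
  Grade 5: (250/2,500) × 52.8 = 5.28
  Grade 6: (800/2,500) × 49.4 = 15.808
  Grade 7: (275/2,500) × 33.8 = 3.718
Post-stratified estimate = 36.791 → 36.8%.

36.8%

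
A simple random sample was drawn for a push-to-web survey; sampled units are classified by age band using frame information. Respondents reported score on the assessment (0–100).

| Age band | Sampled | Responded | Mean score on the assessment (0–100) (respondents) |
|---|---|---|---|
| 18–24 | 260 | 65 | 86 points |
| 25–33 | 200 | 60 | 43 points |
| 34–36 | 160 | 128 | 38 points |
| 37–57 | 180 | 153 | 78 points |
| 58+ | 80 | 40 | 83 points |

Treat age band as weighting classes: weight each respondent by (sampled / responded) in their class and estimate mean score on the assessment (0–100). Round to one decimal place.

65.6

Class response rates: 18–24 65/260 = 25%, 25–33 60/200 = 30%, 34–36 128/160 = 80%, 37–57 153/180 = 85%, 58+ 40/80 = 50%.
With weight = n_sampled/n_responded per class, the weighted class total is n_sampled:
  18–24: 260 × 86 = 22,360
  25–33: 200 × 43 = 8600
  34–36: 160 × 38 = 6080
  37–57: 180 × 78 = 14,040
  58+: 80 × 83 = 6640
Adjusted estimate = 57,720 / 880 = 65.5909 → 65.6.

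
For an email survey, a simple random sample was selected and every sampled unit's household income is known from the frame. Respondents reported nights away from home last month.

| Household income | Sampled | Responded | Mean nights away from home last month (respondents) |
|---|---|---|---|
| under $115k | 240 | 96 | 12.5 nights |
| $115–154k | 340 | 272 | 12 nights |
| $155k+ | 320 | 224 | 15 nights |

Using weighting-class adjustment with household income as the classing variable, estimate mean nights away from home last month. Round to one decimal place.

Class response rates: under $115k 96/240 = 40%, $115–154k 272/340 = 80%, $155k+ 224/320 = 70%.
Weighting each respondent by the inverse class response rate inflates each class back to its sampled size, so the class weight is n_sampled:
  under $115k: 240 × 12.5 = 3000
  $115–154k: 340 × 12 = 4080
  $155k+: 320 × 15 = 4800
Adjusted estimate = 11,880 / 900 = 13.2 → 13.2.

13.2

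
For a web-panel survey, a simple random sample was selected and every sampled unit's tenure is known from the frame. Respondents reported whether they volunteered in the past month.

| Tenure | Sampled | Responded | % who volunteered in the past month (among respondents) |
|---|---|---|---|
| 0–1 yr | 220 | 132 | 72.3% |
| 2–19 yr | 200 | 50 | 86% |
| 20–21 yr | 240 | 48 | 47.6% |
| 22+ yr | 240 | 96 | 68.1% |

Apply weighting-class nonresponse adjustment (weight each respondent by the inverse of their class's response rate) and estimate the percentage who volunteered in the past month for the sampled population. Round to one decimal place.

Response rates by class: 0–1 yr 132/220 = 60%, 2–19 yr 50/200 = 25%, 20–21 yr 48/240 = 20%, 22+ yr 96/240 = 40%.
Inverse-response-rate weighting restores each class to its sampled count, so class totals weight by n_sampled:
  0–1 yr: 220 × 72.3 = 15,906
  2–19 yr: 200 × 86 = 17,200
  20–21 yr: 240 × 47.6 = 11,424
  22+ yr: 240 × 68.1 = 16344
Adjusted estimate = 60,874 / 900 = 67.6378 → 67.6%.

67.6%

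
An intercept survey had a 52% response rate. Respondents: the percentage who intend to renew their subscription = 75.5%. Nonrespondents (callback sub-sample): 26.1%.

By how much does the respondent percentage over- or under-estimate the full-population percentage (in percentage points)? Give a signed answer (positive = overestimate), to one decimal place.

Nonresponse fraction = 1 − 0.52 = 0.48.
Bias = (nonresponse fraction) × (respondent percentage − nonrespondent percentage)
     = 0.48 × (75.5 − 26.1) = 0.48 × 49.4 = 23.712.

+23.7 percentage points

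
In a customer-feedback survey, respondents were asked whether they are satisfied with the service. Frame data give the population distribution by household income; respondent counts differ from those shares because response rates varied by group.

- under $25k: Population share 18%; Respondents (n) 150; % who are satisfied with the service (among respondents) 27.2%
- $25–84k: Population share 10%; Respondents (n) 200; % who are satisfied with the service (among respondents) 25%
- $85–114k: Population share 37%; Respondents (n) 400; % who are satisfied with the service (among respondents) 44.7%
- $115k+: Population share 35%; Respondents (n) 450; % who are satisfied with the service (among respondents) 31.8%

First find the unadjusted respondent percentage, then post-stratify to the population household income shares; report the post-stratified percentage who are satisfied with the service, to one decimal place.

Without adjustment, the pooled respondent share is:
  (150/1200)×27.2 + (200/1200)×25 + (400/1200)×44.7 + (450/1200)×31.8 = 34.3917%
Reweighting by population household income shares:
  0.18×27.2 + 0.1×25 + 0.37×44.7 + 0.35×31.8 = 35.065%

35.1%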